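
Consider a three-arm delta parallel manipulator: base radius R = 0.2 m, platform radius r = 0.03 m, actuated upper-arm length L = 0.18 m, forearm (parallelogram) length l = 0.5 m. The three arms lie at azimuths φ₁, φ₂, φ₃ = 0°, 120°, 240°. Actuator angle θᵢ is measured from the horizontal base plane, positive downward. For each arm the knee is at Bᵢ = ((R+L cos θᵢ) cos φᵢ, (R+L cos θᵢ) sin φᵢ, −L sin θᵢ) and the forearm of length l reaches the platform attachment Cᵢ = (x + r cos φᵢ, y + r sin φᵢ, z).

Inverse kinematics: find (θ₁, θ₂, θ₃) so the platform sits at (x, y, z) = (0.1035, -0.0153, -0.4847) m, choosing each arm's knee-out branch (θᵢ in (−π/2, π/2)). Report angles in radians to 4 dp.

rotate P by −φ1: (0.1035, -0.0153, -0.4847)
  A=0.0665, B=-0.4847, C=(l²−L²−A²−y'²−z²)/(2L)=-0.0611
  √(A²+B²)=0.4892;  θ1 = -1.4344+1.6960 ≈ 0.2615
φ2=120.0° → target in arm frame (-0.0650, -0.0820)
  e−x'=0.2350;  (l²−L²−(e−x')²−y'²−z²)/2L = -0.2202
  √(A²+B²)=0.5387;  θ2 = -1.1194+1.9920 ≈ 0.8726
arm 3 (φ=240.0°): x'=-0.0385, y'=0.0973
  A=0.2085, B=-0.4847, C=(l²−L²−A²−y'²−z²)/(2L)=-0.1952
  γ=atan2(-0.4847,0.2085)=-1.1646;  ψ=arccos(-0.3699)=1.9497;  θ3=γ+ψ≈0.7852

θ₁ = 0.2615, θ₂ = 0.8726, θ₃ = 0.7852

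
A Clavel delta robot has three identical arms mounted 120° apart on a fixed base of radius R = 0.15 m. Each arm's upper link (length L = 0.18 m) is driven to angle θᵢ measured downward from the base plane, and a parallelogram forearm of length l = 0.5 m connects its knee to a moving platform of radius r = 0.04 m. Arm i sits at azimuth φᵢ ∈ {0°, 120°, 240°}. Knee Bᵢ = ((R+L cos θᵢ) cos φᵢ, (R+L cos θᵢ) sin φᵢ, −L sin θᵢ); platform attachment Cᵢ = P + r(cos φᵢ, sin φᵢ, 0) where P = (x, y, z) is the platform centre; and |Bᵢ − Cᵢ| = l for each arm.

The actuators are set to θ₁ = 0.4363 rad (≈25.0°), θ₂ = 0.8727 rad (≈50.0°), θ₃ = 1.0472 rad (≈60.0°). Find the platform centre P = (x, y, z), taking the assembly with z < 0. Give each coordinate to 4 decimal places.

φ1=0.0°: virtual centre (0.2731, 0.0000, -0.0761), radius l
O2 = (0.2257·cos120.0°, 0.2257·sin120.0°, -0.1379) = (-0.1128, 0.1955, -0.1379)
φ3=240.0°: virtual centre (-0.1000, -0.1732, -0.1559), radius l
eliminate P² terms by subtracting sphere 1 from 2 and 3
plane₁₂: -0.7720x+0.3909y+-0.1237z = -0.0104
det = 0.5592;  x = 0.0177+-0.1882z,  y = 0.0083+-0.0554z
into |P−O₁|² = l²: 1.0385z² + 0.2474z + -0.1789 = 0;  Δ = 0.8044;  z = -0.5509 or 0.3127 → z<0 root = -0.5509
x = 0.1214, y = 0.0388

(0.1214, 0.0388, -0.5509)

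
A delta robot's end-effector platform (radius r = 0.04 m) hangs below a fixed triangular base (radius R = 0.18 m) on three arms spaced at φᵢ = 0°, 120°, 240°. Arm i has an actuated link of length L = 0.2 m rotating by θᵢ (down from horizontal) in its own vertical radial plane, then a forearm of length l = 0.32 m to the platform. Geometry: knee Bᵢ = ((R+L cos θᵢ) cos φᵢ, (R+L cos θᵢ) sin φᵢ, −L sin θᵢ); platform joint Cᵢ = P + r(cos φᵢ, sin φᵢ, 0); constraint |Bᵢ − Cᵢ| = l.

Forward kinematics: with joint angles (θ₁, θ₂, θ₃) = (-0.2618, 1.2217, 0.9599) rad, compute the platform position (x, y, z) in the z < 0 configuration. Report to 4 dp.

(0.1319, -0.0355, -0.1944)

arm 1 at φ=0.0°: e+L cos θ1 = 0.3332;  S1 = (0.3332, 0.0000, 0.0518)
S2 = (0.2084·cos120.0°, 0.2084·sin120.0°, -0.1879) = (-0.1042, 0.1805, -0.1879)
S3 = (0.2547·cos240.0°, 0.2547·sin240.0°, -0.1638) = (-0.1274, -0.2206, -0.1638)
subtract pairs → two planes through P
plane₁₂: -0.8748x+0.3610y+-0.4794z = -0.0349
det = 0.7184;  x = 0.0325+-0.5110z,  y = -0.0180+0.0896z
into |P−S₁|² = l²: 1.2692z² + 0.2006z + -0.0090 = 0;  Δ = 0.0858;  z = -0.1944 or 0.0364 → z<0 root = -0.1944
x = 0.1319, y = -0.0355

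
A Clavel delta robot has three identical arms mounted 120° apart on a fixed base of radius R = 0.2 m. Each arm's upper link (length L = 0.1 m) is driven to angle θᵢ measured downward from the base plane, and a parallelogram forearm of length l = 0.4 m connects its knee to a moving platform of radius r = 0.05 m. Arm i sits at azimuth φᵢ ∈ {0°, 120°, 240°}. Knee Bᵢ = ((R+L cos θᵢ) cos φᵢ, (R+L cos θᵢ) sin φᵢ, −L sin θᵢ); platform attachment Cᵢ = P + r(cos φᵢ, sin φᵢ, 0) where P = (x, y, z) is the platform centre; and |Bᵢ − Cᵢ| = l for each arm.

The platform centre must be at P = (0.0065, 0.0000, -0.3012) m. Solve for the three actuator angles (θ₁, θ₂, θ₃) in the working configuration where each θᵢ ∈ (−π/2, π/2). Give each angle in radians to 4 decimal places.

θ₁ = -0.1738, θ₂ = -0.0869, θ₃ = -0.0869

φ1=0.0° → target in arm frame (0.0065, 0.0000)
  e−x'=0.1435;  (l²−L²−(e−x')²−y'²−z²)/2L = 0.1934
  θ1 = atan2(B,A) + arccos(C/0.3336) = -0.1738
arm 2 (φ=120.0°): x'=-0.0032, y'=-0.0056
  A=0.1533, B=-0.3012, C=(l²−L²−A²−y'²−z²)/(2L)=0.1788
  θ2 = atan2(B,A) + arccos(C/0.3379) = -0.0869
arm 3 (φ=240.0°): x'=-0.0033, y'=0.0056
  A cos θ + B sin θ = C:  0.1533·cos θ + -0.3012·sin θ = 0.1788
  γ=atan2(-0.3012,0.1533)=-1.1001;  ψ=arccos(0.5291)=1.0133;  θ3=γ+ψ≈-0.0869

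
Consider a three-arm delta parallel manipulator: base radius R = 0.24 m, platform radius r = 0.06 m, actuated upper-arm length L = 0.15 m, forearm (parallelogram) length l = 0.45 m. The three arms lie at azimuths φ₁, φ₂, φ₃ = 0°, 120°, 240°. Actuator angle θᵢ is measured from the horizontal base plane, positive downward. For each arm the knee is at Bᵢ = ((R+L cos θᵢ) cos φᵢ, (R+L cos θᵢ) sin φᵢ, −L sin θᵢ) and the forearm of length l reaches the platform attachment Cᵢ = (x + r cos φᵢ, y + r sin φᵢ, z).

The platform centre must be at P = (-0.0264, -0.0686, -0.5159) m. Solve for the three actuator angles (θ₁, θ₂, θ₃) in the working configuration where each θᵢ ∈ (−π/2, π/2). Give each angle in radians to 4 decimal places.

θ₁ = 1.3089, θ₂ = 1.3958, θ₃ = 0.8724

arm 1 (φ=0.0°): x'=-0.0264, y'=-0.0686
  e−x'=0.2064;  (l²−L²−(e−x')²−y'²−z²)/2L = -0.4449
  θ1 = atan2(B,A) + arccos(C/0.5557) = 1.3089
arm 2 (φ=120.0°): x'=-0.0462, y'=0.0572
  e−x'=0.2262;  (l²−L²−(e−x')²−y'²−z²)/2L = -0.4686
  γ=atan2(-0.5159,0.2262)=-1.1576;  ψ=arccos(-0.8319)=2.5534;  θ2=γ+ψ≈1.3958
arm 3 (φ=240.0°): x'=0.0726, y'=0.0114
  e−x'=0.1074;  (l²−L²−(e−x')²−y'²−z²)/2L = -0.3261
  γ=atan2(-0.5159,0.1074)=-1.3656;  ψ=arccos(-0.6187)=2.2379;  θ3=γ+ψ≈0.8724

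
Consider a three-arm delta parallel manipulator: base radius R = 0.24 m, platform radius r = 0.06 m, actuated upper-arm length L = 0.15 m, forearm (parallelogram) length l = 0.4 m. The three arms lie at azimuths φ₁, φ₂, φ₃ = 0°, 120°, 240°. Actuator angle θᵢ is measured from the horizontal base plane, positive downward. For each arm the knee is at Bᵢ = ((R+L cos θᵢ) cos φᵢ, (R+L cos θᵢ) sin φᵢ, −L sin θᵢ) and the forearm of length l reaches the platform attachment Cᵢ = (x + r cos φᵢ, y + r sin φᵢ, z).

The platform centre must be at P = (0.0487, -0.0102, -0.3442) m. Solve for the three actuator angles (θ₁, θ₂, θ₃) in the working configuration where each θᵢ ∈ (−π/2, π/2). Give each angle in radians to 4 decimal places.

arm 1 (φ=0.0°): x'=0.0487, y'=-0.0102
  A cos θ + B sin θ = C:  0.1313·cos θ + -0.3442·sin θ = 0.0056
  γ=atan2(-0.3442,0.1313)=-1.2064;  ψ=arccos(0.0152)=1.5556;  θ1=γ+ψ≈0.3492
rotate P by −φ2: (-0.0332, -0.0371, -0.3442)
  e−x'=0.2132;  (l²−L²−(e−x')²−y'²−z²)/2L = -0.0927
  θ2 = atan2(B,A) + arccos(C/0.4049) = 0.7854
φ3=240.0° → target in arm frame (-0.0155, 0.0473)
  e−x'=0.1955;  (l²−L²−(e−x')²−y'²−z²)/2L = -0.0715
  θ3 = atan2(B,A) + arccos(C/0.3959) = 0.6981

θ₁ = 0.3492, θ₂ = 0.7854, θ₃ = 0.6981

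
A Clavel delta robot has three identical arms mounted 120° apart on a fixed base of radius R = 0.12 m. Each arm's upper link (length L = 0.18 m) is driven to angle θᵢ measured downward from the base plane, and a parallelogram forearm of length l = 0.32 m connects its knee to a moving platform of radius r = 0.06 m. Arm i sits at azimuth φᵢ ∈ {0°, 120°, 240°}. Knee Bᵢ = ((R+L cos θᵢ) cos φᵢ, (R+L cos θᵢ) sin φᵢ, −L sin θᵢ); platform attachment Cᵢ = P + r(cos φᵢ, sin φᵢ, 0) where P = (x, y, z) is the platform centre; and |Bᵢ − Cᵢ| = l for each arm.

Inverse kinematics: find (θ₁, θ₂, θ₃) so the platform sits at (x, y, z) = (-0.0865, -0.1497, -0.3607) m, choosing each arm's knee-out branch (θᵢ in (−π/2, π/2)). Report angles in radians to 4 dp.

θ₁ = 1.2217, θ₂ = 1.2214, θ₃ = 0.2617

φ1=0.0° → target in arm frame (-0.0865, -0.1497)
  A=0.1465, B=-0.3607, C=(l²−L²−A²−y'²−z²)/(2L)=-0.2888
  θ1 = atan2(B,A) + arccos(C/0.3893) = 1.2217
rotate P by −φ2: (-0.0864, 0.1498, -0.3607)
  A=0.1464, B=-0.3607, C=(l²−L²−A²−y'²−z²)/(2L)=-0.2888
  √(A²+B²)=0.3893;  θ2 = -1.1852+2.4066 ≈ 1.2214
arm 3 (φ=240.0°): x'=0.1729, y'=-0.0001
  A cos θ + B sin θ = C:  -0.1129·cos θ + -0.3607·sin θ = -0.2024
  θ3 = atan2(B,A) + arccos(C/0.3780) = 0.2617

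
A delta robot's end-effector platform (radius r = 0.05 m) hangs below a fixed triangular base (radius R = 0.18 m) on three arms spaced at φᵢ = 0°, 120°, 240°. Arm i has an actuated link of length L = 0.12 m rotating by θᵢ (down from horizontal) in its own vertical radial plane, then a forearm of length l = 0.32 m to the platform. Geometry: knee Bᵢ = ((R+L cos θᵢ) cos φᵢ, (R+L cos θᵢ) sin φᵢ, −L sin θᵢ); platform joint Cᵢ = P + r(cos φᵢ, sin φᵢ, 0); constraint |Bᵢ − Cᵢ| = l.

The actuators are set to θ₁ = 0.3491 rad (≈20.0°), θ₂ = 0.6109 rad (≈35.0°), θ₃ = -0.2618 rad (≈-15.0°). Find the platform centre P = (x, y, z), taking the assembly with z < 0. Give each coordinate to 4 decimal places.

(-0.0106, -0.0605, -0.2269)

φ1=0.0°: virtual centre (0.2428, 0.0000, -0.0410), radius l
O2 = (0.2283·cos120.0°, 0.2283·sin120.0°, -0.0688) = (-0.1141, 0.1977, -0.0688)
O3 = (0.2459·cos240.0°, 0.2459·sin240.0°, 0.0311) = (-0.1230, -0.2130, 0.0311)
|O₂|²−|O₁|² = -0.0038;  |O₃|²−|O₁|² = 0.0008
linear system: -0.7138x+0.3954y = -0.0038−-0.0556z; -0.7314x+-0.4259y = 0.0008−0.1442z
det = 0.5933;  x = 0.0022+0.0562z,  y = -0.0056+0.2420z
sphere 1 gives Az²+Bz+C=0 with A=1.0617, B=0.0523, C=-0.0428;  B²−4AC=0.1845;  roots -0.2269, 0.1776;  negative root z = -0.2269
x = -0.0106, y = -0.0605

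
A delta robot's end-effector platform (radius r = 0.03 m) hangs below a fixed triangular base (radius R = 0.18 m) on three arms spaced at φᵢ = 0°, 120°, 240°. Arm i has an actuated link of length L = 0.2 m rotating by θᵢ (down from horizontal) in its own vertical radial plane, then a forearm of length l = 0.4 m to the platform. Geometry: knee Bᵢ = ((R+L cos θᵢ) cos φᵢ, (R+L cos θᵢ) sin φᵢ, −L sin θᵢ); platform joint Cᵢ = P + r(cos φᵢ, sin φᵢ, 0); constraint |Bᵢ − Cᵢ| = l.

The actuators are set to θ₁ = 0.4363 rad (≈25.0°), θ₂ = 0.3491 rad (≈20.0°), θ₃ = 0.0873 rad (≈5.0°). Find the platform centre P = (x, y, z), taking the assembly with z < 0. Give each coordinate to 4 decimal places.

O1 = (0.3313·cos0.0°, 0.3313·sin0.0°, -0.0845) = (0.3313, 0.0000, -0.0845)
φ2=120.0°: virtual centre (-0.1690, 0.2927, -0.0684), radius l
arm 3 at φ=240.0°: e+L cos θ3 = 0.3492;  O3 = (-0.1746, -0.3024, -0.0174)
eliminate P² terms by subtracting sphere 1 from 2 and 3
[-1.0005 0.5853 0.0322]·P = 0.0020;  [-1.0118 -0.6049 0.1342]·P = 0.0054
det = 1.1974;  x = -0.0036+0.0819z,  y = -0.0028+0.0849z
quadratic in z: (1.0139)z²+(0.1137)z+(-0.0407)=0, √Δ=0.4218 → z ∈ {-0.2641, 0.1519}; z = -0.2641 (taking z<0)
x = -0.0253, y = -0.0252

(-0.0253, -0.0252, -0.2641)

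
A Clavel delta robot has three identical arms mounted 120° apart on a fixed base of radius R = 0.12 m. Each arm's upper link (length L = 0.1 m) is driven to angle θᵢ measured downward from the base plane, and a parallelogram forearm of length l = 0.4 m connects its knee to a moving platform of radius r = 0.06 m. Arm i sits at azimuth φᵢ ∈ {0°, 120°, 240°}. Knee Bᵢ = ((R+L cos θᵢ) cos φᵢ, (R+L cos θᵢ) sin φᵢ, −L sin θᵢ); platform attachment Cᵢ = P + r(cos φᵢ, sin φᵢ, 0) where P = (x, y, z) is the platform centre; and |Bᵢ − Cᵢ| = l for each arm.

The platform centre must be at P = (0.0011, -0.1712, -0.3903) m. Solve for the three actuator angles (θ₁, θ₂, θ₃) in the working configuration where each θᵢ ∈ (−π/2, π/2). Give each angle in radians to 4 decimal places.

rotate P by −φ1: (0.0011, -0.1712, -0.3903)
  e−x'=0.0589;  (l²−L²−(e−x')²−y'²−z²)/2L = -0.1756
  √(A²+B²)=0.3947;  θ1 = -1.4210+2.0317 ≈ 0.6107
φ2=120.0° → target in arm frame (-0.1488, 0.0846)
  A=0.2088, B=-0.3903, C=(l²−L²−A²−y'²−z²)/(2L)=-0.2655
  γ=atan2(-0.3903,0.2088)=-1.0795;  ψ=arccos(-0.5998)=2.2141;  θ2=γ+ψ≈1.1345
rotate P by −φ3: (0.1477, 0.0866, -0.3903)
  e−x'=-0.0877;  (l²−L²−(e−x')²−y'²−z²)/2L = -0.0876
  θ3 = atan2(B,A) + arccos(C/0.4000) = -0.0003

θ₁ = 0.6107, θ₂ = 1.1345, θ₃ = -0.0003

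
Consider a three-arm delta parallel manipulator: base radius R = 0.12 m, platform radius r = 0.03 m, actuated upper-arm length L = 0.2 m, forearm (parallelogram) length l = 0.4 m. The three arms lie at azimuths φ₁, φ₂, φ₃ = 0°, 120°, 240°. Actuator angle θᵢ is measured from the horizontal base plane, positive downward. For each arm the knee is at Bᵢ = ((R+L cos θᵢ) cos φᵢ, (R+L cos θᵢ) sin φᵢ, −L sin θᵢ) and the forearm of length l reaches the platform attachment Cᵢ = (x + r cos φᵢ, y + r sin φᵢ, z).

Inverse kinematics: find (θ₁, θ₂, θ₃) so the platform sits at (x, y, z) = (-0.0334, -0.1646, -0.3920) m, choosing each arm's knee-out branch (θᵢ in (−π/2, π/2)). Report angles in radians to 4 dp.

φ1=0.0° → target in arm frame (-0.0334, -0.1646)
  e−x'=0.1234;  (l²−L²−(e−x')²−y'²−z²)/2L = -0.1900
  γ=atan2(-0.3920,0.1234)=-1.2658;  ψ=arccos(-0.4622)=2.0513;  θ1=γ+ψ≈0.7855
φ2=120.0° → target in arm frame (-0.1258, 0.1112)
  A cos θ + B sin θ = C:  0.2158·cos θ + -0.3920·sin θ = -0.2316
  √(A²+B²)=0.4475;  θ2 = -1.0675+2.1147 ≈ 1.0472
φ3=240.0° → target in arm frame (0.1592, 0.0534)
  A cos θ + B sin θ = C:  -0.0692·cos θ + -0.3920·sin θ = -0.1033
  √(A²+B²)=0.3981;  θ3 = -1.7456+1.8332 ≈ 0.0876

θ₁ = 0.7855, θ₂ = 1.0472, θ₃ = 0.0876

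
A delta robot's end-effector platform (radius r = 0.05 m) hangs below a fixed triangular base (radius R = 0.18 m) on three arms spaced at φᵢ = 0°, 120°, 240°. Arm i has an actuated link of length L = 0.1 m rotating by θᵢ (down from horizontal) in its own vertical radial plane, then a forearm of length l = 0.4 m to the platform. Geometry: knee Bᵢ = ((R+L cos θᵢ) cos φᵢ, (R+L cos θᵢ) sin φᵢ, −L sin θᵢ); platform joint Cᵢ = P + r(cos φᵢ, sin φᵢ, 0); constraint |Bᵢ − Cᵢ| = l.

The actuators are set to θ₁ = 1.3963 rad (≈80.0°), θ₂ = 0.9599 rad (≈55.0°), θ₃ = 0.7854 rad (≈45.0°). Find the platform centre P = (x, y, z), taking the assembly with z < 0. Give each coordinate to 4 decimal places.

(-0.0641, -0.0185, -0.4375)

arm 1 at φ=0.0°: e+L cos θ1 = 0.1474;  O1 = (0.1474, 0.0000, -0.0985)
arm 2 at φ=120.0°: e+L cos θ2 = 0.1874;  O2 = (-0.0937, 0.1623, -0.0819)
O3 = (0.2007·cos240.0°, 0.2007·sin240.0°, -0.0707) = (-0.1004, -0.1738, -0.0707)
subtract pairs → two planes through P
linear system: -0.4821x+0.3245y = 0.0104−0.0331z; -0.4954x+-0.3476y = 0.0139−0.0555z
Cramer: x(z) = -0.0247+0.0900z;  y(z) = -0.0047+0.0315z
into |P−O₁|² = l²: 1.0091z² + 0.1657z + -0.1207 = 0;  Δ = 0.5145;  z = -0.4375 or 0.2733 → z<0 root = -0.4375
x = -0.0641, y = -0.0185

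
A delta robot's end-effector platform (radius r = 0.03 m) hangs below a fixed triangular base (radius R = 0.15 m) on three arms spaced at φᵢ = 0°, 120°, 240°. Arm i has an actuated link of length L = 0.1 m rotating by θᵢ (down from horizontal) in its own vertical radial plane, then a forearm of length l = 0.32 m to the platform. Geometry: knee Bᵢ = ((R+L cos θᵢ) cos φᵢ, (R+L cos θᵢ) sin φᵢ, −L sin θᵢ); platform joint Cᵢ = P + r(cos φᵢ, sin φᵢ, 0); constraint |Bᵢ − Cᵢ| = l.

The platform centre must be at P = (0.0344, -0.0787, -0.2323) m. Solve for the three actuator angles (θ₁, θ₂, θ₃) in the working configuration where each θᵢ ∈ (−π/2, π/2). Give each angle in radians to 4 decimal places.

θ₁ = -0.1743, θ₂ = 0.7856, θ₃ = -0.3497

rotate P by −φ1: (0.0344, -0.0787, -0.2323)
  e−x'=0.0856;  (l²−L²−(e−x')²−y'²−z²)/2L = 0.1246
  √(A²+B²)=0.2476;  θ1 = -1.2177+1.0435 ≈ -0.1743
φ2=120.0° → target in arm frame (-0.0854, 0.0096)
  e−x'=0.2054;  (l²−L²−(e−x')²−y'²−z²)/2L = -0.0191
  √(A²+B²)=0.3101;  θ2 = -0.8469+1.6325 ≈ 0.7856
rotate P by −φ3: (0.0510, 0.0691, -0.2323)
  A=0.0690, B=-0.2323, C=(l²−L²−A²−y'²−z²)/(2L)=0.1444
  √(A²+B²)=0.2423;  θ3 = -1.2819+0.9322 ≈ -0.3497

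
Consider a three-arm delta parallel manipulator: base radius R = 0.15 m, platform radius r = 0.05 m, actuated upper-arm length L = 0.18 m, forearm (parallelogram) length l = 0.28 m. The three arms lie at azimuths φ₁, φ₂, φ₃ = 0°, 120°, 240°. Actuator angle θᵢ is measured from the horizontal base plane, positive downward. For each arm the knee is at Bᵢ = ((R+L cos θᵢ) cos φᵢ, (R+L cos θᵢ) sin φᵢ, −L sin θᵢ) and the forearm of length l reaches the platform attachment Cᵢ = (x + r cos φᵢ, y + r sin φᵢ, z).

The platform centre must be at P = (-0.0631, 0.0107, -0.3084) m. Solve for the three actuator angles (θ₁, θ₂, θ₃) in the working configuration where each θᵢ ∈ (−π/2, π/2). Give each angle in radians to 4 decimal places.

rotate P by −φ1: (-0.0631, 0.0107, -0.3084)
  e−x'=0.1631;  (l²−L²−(e−x')²−y'²−z²)/2L = -0.2106
  θ1 = atan2(B,A) + arccos(C/0.3489) = 1.1347
rotate P by −φ2: (0.0408, 0.0493, -0.3084)
  A cos θ + B sin θ = C:  0.0592·cos θ + -0.3084·sin θ = -0.1529
  θ2 = atan2(B,A) + arccos(C/0.3140) = 0.6981
φ3=240.0° → target in arm frame (0.0223, -0.0600)
  A=0.0777, B=-0.3084, C=(l²−L²−A²−y'²−z²)/(2L)=-0.1632
  γ=atan2(-0.3084,0.0777)=-1.3239;  ψ=arccos(-0.5131)=2.1096;  θ3=γ+ψ≈0.7857

θ₁ = 1.1347, θ₂ = 0.6981, θ₃ = 0.7857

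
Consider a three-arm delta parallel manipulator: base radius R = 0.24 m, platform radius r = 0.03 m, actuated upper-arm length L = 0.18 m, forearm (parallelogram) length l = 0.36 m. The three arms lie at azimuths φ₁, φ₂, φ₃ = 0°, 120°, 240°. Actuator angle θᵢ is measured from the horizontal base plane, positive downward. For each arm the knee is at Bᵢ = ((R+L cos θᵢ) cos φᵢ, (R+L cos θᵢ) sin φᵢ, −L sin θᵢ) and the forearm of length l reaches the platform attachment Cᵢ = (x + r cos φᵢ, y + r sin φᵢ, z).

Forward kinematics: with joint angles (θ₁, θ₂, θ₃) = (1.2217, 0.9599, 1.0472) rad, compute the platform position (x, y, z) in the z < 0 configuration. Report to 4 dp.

(-0.0321, 0.0106, -0.3622)

O1 = (0.2716·cos0.0°, 0.2716·sin0.0°, -0.1691) = (0.2716, 0.0000, -0.1691)
arm 2 at φ=120.0°: e+L cos θ2 = 0.3132;  O2 = (-0.1566, 0.2713, -0.1474)
φ3=240.0°: virtual centre (-0.1500, -0.2598, -0.1559), radius l
subtract pairs → two planes through P
linear system: -0.8564x+0.5426y = 0.0175−0.0434z; -0.8431x+-0.5196y = 0.0119−0.0265z
Cramer: x(z) = -0.0173+0.0409z;  y(z) = 0.0050-0.0154z
quadratic in z: (1.0019)z²+(0.3145)z+(-0.0175)=0, √Δ=0.4114 → z ∈ {-0.3622, 0.0483}; z = -0.3622 (taking z<0)
x = -0.0321, y = 0.0106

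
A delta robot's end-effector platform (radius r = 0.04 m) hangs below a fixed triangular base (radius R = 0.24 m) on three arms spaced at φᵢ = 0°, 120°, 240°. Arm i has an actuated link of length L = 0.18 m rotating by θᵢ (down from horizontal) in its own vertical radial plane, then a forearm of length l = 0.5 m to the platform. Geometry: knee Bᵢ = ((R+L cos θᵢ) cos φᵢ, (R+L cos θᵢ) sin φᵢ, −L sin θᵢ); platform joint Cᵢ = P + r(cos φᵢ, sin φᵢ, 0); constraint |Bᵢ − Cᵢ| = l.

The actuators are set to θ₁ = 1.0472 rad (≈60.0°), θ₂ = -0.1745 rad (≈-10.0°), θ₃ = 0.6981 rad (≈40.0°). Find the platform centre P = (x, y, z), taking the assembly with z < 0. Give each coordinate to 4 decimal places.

(-0.1251, 0.1068, -0.4133)

O1 = (0.2900·cos0.0°, 0.2900·sin0.0°, -0.1559) = (0.2900, 0.0000, -0.1559)
O2 = (0.3773·cos120.0°, 0.3773·sin120.0°, 0.0313) = (-0.1886, 0.3267, 0.0313)
O3 = (0.3379·cos240.0°, 0.3379·sin240.0°, -0.1157) = (-0.1689, -0.2926, -0.1157)
|O₂|²−|O₁|² = 0.0349;  |O₃|²−|O₁|² = 0.0192
plane₁₂: -0.9573x+0.6534y+0.3743z = 0.0349
det = 1.1600;  x = -0.0284+0.2341z,  y = 0.0118+-0.2298z
quadratic in z: (1.1076)z²+(0.1573)z+(-0.1242)=0, √Δ=0.7582 → z ∈ {-0.4133, 0.2713}; z = -0.4133 (taking z<0)
x = -0.1251, y = 0.1068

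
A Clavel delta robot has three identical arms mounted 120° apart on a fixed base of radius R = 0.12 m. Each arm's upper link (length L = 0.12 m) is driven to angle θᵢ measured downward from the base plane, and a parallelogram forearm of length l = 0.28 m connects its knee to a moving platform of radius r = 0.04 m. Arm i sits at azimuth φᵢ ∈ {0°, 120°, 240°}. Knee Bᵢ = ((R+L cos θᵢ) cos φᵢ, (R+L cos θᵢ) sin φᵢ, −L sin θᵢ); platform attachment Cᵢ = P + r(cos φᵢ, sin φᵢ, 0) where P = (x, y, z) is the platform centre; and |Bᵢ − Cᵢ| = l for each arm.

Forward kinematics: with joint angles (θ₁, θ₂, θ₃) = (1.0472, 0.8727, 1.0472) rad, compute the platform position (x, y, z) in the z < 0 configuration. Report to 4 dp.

(-0.0119, 0.0207, -0.3382)

S1 = (0.1400·cos0.0°, 0.1400·sin0.0°, -0.1039) = (0.1400, 0.0000, -0.1039)
φ2=120.0°: virtual centre (-0.0786, 0.1361, -0.0919), radius l
S3 = (0.1400·cos240.0°, 0.1400·sin240.0°, -0.1039) = (-0.0700, -0.1212, -0.1039)
subtract pairs → two planes through P
[-0.4371 0.2722 0.0240]·P = 0.0027;  [-0.4200 -0.2425 0.0000]·P = 0.0000
det = 0.2203;  x = -0.0030+0.0264z,  y = 0.0052+-0.0457z
sphere 1 gives Az²+Bz+C=0 with A=1.0028, B=0.1998, C=-0.0471;  B²−4AC=0.2289;  roots -0.3382, 0.1389;  negative root z = -0.3382
x = -0.0119, y = 0.0207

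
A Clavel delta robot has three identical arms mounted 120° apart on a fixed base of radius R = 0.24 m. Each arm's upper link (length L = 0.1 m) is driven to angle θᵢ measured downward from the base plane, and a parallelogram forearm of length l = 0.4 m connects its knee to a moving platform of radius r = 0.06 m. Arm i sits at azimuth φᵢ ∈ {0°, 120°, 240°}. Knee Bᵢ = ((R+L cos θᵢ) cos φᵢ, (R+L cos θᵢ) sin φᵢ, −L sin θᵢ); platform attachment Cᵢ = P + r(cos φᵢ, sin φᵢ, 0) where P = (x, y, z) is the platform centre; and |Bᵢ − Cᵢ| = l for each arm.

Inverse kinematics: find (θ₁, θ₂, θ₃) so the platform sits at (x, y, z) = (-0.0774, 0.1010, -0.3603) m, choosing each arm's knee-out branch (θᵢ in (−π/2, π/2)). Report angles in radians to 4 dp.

arm 1 (φ=0.0°): x'=-0.0774, y'=0.1010
  A=0.2574, B=-0.3603, C=(l²−L²−A²−y'²−z²)/(2L)=-0.2814
  √(A²+B²)=0.4428;  θ1 = -0.9505+2.2593 ≈ 1.3089
arm 2 (φ=120.0°): x'=0.1262, y'=0.0165
  e−x'=0.0538;  (l²−L²−(e−x')²−y'²−z²)/2L = 0.0851
  θ2 = atan2(B,A) + arccos(C/0.3643) = -0.0874
rotate P by −φ3: (-0.0488, -0.1175, -0.3603)
  A cos θ + B sin θ = C:  0.2288·cos θ + -0.3603·sin θ = -0.2298
  γ=atan2(-0.3603,0.2288)=-1.0051;  ψ=arccos(-0.5385)=2.1394;  θ3=γ+ψ≈1.1344

θ₁ = 1.3089, θ₂ = -0.0874, θ₃ = 1.1344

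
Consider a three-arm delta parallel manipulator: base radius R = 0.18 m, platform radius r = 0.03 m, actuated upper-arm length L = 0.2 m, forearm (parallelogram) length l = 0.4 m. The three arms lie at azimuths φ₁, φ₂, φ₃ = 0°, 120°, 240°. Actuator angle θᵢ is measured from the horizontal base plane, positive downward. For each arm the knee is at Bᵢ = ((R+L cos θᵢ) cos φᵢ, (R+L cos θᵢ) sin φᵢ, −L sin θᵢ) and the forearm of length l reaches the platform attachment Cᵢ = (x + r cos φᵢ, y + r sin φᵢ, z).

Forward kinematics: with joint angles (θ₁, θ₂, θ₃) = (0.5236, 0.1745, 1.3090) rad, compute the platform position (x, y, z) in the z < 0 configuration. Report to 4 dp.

S1 = (0.3232·cos0.0°, 0.3232·sin0.0°, -0.1000) = (0.3232, 0.0000, -0.1000)
φ2=120.0°: virtual centre (-0.1735, 0.3005, -0.0347), radius l
S3 = (0.2018·cos240.0°, 0.2018·sin240.0°, -0.1932) = (-0.1009, -0.1747, -0.1932)
subtract pairs → two planes through P
[-0.9934 0.6010 0.1306]·P = 0.0071;  [-0.8482 -0.3495 -0.1864]·P = -0.0364
det = 0.8569;  x = 0.0226+-0.0775z,  y = 0.0493+-0.3453z
quadratic in z: (1.1252)z²+(0.2125)z+(-0.0572)=0, √Δ=0.5502 → z ∈ {-0.3389, 0.1501}; z = -0.3389 (taking z<0)
x = 0.0489, y = 0.1663

(0.0489, 0.1663, -0.3389)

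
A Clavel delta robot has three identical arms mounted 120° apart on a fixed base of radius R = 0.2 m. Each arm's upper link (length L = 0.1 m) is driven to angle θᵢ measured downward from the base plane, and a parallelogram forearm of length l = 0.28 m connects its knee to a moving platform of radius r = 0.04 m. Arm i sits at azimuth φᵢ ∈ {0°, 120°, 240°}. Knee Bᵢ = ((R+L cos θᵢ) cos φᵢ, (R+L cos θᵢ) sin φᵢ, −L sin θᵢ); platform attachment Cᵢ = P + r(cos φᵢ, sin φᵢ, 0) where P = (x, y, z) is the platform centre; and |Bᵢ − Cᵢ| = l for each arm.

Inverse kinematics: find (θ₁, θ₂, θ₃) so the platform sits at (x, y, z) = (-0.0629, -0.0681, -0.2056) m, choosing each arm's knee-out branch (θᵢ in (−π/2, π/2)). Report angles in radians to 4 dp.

θ₁ = 1.3092, θ₂ = 1.0475, θ₃ = -0.1752

φ1=0.0° → target in arm frame (-0.0629, -0.0681)
  A cos θ + B sin θ = C:  0.2229·cos θ + -0.2056·sin θ = -0.1410
  γ=atan2(-0.2056,0.2229)=-0.7450;  ψ=arccos(-0.4649)=2.0543;  θ1=γ+ψ≈1.3092
arm 2 (φ=120.0°): x'=-0.0275, y'=0.0885
  A=0.1875, B=-0.2056, C=(l²−L²−A²−y'²−z²)/(2L)=-0.0844
  θ2 = atan2(B,A) + arccos(C/0.2783) = 1.0475
arm 3 (φ=240.0°): x'=0.0904, y'=-0.0204
  e−x'=0.0696;  (l²−L²−(e−x')²−y'²−z²)/2L = 0.1044
  √(A²+B²)=0.2171;  θ3 = -1.2445+1.0692 ≈ -0.1752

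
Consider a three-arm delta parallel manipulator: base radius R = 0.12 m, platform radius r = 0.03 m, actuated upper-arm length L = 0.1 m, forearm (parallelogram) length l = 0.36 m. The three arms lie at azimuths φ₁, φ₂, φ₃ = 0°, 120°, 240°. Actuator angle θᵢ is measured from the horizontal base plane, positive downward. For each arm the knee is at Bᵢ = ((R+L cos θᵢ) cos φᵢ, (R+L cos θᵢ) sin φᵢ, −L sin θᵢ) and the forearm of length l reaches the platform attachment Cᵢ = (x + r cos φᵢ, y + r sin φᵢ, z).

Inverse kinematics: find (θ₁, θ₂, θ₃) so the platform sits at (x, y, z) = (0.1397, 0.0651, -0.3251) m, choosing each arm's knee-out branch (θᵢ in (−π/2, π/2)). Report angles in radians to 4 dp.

θ₁ = -0.2614, θ₂ = 0.6113, θ₃ = 1.1347

arm 1 (φ=0.0°): x'=0.1397, y'=0.0651
  A=-0.0497, B=-0.3251, C=(l²−L²−A²−y'²−z²)/(2L)=0.0360
  γ=atan2(-0.3251,-0.0497)=-1.7225;  ψ=arccos(0.1095)=1.4611;  θ1=γ+ψ≈-0.2614
rotate P by −φ2: (-0.0135, -0.1535, -0.3251)
  A cos θ + B sin θ = C:  0.1035·cos θ + -0.3251·sin θ = -0.1018
  θ2 = atan2(B,A) + arccos(C/0.3412) = 0.6113
rotate P by −φ3: (-0.1262, 0.0884, -0.3251)
  A=0.2162, B=-0.3251, C=(l²−L²−A²−y'²−z²)/(2L)=-0.2033
  θ3 = atan2(B,A) + arccos(C/0.3904) = 1.1347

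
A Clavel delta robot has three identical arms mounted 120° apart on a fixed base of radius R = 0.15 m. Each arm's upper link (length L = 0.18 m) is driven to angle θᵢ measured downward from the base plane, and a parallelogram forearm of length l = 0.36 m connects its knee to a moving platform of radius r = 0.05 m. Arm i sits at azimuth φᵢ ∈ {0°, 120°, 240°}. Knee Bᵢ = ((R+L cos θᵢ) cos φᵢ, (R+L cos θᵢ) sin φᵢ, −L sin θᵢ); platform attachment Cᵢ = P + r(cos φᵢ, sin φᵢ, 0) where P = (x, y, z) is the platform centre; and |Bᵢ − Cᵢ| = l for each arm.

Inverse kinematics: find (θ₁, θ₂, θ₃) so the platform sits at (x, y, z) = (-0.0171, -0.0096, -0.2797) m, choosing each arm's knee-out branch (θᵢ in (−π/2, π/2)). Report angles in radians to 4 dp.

rotate P by −φ1: (-0.0171, -0.0096, -0.2797)
  A cos θ + B sin θ = C:  0.1171·cos θ + -0.2797·sin θ = 0.0143
  √(A²+B²)=0.3032;  θ1 = -1.1743+1.5235 ≈ 0.3492
φ2=120.0° → target in arm frame (0.0002, 0.0196)
  A=0.0998, B=-0.2797, C=(l²−L²−A²−y'²−z²)/(2L)=0.0240
  √(A²+B²)=0.2970;  θ2 = -1.2282+1.4900 ≈ 0.2618
arm 3 (φ=240.0°): x'=0.0169, y'=-0.0100
  e−x'=0.0831;  (l²−L²−(e−x')²−y'²−z²)/2L = 0.0332
  θ3 = atan2(B,A) + arccos(C/0.2918) = 0.1749

θ₁ = 0.3492, θ₂ = 0.2618, θ₃ = 0.1749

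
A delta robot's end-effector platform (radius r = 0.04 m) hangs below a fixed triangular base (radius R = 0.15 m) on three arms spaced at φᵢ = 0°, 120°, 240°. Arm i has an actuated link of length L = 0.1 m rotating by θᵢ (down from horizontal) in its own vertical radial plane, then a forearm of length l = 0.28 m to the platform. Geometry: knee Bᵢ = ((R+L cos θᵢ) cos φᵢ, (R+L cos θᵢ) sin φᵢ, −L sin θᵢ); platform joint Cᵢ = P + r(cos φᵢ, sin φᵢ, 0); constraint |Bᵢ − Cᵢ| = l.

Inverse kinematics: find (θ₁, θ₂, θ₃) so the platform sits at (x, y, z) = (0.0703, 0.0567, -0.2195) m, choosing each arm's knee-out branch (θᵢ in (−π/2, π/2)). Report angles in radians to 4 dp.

θ₁ = -0.1742, θ₂ = 0.3491, θ₃ = 1.0468

φ1=0.0° → target in arm frame (0.0703, 0.0567)
  A=0.0397, B=-0.2195, C=(l²−L²−A²−y'²−z²)/(2L)=0.0771
  √(A²+B²)=0.2231;  θ1 = -1.3919+1.2177 ≈ -0.1742
arm 2 (φ=120.0°): x'=0.0140, y'=-0.0892
  e−x'=0.0960;  (l²−L²−(e−x')²−y'²−z²)/2L = 0.0152
  γ=atan2(-0.2195,0.0960)=-1.1583;  ψ=arccos(0.0633)=1.5075;  θ2=γ+ψ≈0.3491
φ3=240.0° → target in arm frame (-0.0843, 0.0325)
  A cos θ + B sin θ = C:  0.1943·cos θ + -0.2195·sin θ = -0.0929
  θ3 = atan2(B,A) + arccos(C/0.2931) = 1.0468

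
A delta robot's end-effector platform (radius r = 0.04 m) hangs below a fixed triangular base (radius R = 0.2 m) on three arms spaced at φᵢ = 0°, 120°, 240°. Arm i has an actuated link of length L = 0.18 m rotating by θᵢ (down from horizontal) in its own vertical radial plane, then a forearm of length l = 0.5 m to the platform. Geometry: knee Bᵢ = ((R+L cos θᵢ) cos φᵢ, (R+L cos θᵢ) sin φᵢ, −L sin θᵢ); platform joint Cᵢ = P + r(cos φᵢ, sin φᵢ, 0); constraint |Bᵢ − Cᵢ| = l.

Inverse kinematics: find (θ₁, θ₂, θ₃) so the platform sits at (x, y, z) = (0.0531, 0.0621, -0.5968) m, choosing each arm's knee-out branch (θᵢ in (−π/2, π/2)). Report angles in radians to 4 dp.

θ₁ = 0.9595, θ₂ = 1.0470, θ₃ = 1.3962

rotate P by −φ1: (0.0531, 0.0621, -0.5968)
  e−x'=0.1069;  (l²−L²−(e−x')²−y'²−z²)/2L = -0.4274
  θ1 = atan2(B,A) + arccos(C/0.6063) = 0.9595
arm 2 (φ=120.0°): x'=0.0272, y'=-0.0770
  A=0.1328, B=-0.5968, C=(l²−L²−A²−y'²−z²)/(2L)=-0.4504
  θ2 = atan2(B,A) + arccos(C/0.6114) = 1.0470
rotate P by −φ3: (-0.0803, 0.0149, -0.5968)
  A cos θ + B sin θ = C:  0.2403·cos θ + -0.5968·sin θ = -0.5460
  √(A²+B²)=0.6434;  θ3 = -1.1880+2.5842 ≈ 1.3962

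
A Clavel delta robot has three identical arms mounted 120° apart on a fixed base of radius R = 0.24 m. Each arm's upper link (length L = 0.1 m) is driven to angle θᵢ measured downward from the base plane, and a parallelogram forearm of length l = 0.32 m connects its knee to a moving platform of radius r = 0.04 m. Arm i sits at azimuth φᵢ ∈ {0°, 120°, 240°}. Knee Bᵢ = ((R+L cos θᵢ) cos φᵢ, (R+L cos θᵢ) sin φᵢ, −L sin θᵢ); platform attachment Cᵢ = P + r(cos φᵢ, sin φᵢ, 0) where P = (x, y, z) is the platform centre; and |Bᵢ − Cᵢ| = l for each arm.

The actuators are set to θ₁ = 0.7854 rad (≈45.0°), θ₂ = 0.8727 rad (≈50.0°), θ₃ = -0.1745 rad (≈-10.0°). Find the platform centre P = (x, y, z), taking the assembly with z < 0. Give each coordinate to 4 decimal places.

(-0.0223, -0.0498, -0.1893)

arm 1 at φ=0.0°: ρ1 = 0.2707;  centre 1 = (0.2707, 0.0000, -0.0707)
centre 2 = (0.2643·cos120.0°, 0.2643·sin120.0°, -0.0766) = (-0.1321, 0.2289, -0.0766)
φ3=240.0°: virtual centre (-0.1492, -0.2585, 0.0174), radius l
|centre ₂|²−|centre ₁|² = -0.0026;  |centre ₃|²−|centre ₁|² = 0.0111
plane₁₂: -0.8057x+0.4577y+-0.0118z = -0.0026
Cramer: x(z) = -0.0047+0.0931z;  y(z) = -0.0139+0.1895z
quadratic in z: (1.0446)z²+(0.0849)z+(-0.0214)=0, √Δ=0.3106 → z ∈ {-0.1893, 0.1080}; z = -0.1893 (taking z<0)
x = -0.0223, y = -0.0498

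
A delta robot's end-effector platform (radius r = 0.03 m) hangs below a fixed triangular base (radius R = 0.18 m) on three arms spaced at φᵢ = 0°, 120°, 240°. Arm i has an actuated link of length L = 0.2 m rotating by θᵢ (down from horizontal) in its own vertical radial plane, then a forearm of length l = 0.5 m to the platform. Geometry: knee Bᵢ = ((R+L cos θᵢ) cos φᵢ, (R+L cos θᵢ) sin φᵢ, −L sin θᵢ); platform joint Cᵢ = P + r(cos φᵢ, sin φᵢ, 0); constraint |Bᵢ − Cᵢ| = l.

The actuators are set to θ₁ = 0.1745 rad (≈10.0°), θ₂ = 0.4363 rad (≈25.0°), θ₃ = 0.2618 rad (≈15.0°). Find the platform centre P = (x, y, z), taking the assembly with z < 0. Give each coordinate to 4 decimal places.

centre 1 = (0.3470·cos0.0°, 0.3470·sin0.0°, -0.0347) = (0.3470, 0.0000, -0.0347)
arm 2 at φ=120.0°: (R−r)+L cos θ2 = 0.3313;  centre 2 = (-0.1656, 0.2869, -0.0845)
arm 3 at φ=240.0°: (R−r)+L cos θ3 = 0.3432;  centre 3 = (-0.1716, -0.2972, -0.0518)
eliminate P² terms by subtracting sphere 1 from 2 and 3
[-1.0252 0.5738 -0.0996]·P = -0.0047;  [-1.0371 -0.5944 -0.0341]·P = -0.0011
Cramer: x(z) = 0.0029-0.0654z;  y(z) = -0.0031+0.0567z
quadratic in z: (1.0075)z²+(0.1141)z+(-0.1304)=0, √Δ=0.7338 → z ∈ {-0.4208, 0.3075}; z = -0.4208 (taking z<0)
x = 0.0304, y = -0.0270

(0.0304, -0.0270, -0.4208)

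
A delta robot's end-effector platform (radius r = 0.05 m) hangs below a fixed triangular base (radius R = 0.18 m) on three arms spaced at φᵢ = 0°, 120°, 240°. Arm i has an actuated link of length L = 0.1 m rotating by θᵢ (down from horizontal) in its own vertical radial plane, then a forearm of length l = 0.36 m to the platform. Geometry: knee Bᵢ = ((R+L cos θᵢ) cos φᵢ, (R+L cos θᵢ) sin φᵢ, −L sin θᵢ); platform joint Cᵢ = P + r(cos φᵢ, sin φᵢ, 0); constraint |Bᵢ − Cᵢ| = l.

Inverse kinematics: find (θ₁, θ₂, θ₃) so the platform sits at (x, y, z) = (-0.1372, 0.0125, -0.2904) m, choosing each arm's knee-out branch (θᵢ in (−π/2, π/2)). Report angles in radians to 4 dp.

θ₁ = 1.2215, θ₂ = -0.1744, θ₃ = 0.0006

φ1=0.0° → target in arm frame (-0.1372, 0.0125)
  A cos θ + B sin θ = C:  0.2672·cos θ + -0.2904·sin θ = -0.1814
  θ1 = atan2(B,A) + arccos(C/0.3946) = 1.2215
φ2=120.0° → target in arm frame (0.0794, 0.1126)
  e−x'=0.0506;  (l²−L²−(e−x')²−y'²−z²)/2L = 0.1002
  √(A²+B²)=0.2948;  θ2 = -1.3984+1.2240 ≈ -0.1744
rotate P by −φ3: (0.0578, -0.1251, -0.2904)
  A=0.0722, B=-0.2904, C=(l²−L²−A²−y'²−z²)/(2L)=0.0720
  γ=atan2(-0.2904,0.0722)=-1.3270;  ψ=arccos(0.2408)=1.3277;  θ3=γ+ψ≈0.0006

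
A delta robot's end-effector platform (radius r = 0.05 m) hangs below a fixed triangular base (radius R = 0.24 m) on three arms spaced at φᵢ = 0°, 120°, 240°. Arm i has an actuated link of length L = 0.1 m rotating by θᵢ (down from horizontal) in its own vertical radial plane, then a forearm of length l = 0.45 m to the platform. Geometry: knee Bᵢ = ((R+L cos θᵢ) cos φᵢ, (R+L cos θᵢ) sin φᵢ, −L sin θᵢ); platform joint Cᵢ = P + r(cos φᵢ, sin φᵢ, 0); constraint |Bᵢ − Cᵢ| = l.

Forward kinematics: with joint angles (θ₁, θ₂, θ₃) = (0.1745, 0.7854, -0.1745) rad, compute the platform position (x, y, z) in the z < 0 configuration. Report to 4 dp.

(0.0165, -0.0795, -0.3669)

arm 1 at φ=0.0°: e+L cos θ1 = 0.2885;  O1 = (0.2885, 0.0000, -0.0174)
O2 = (0.2607·cos120.0°, 0.2607·sin120.0°, -0.0707) = (-0.1304, 0.2258, -0.0707)
arm 3 at φ=240.0°: e+L cos θ3 = 0.2885;  O3 = (-0.1442, -0.2498, 0.0174)
eliminate P² terms by subtracting sphere 1 from 2 and 3
plane₁₂: -0.8377x+0.4516y+-0.1067z = -0.0106
det = 0.8094;  x = 0.0065+-0.0271z,  y = -0.0113+0.1860z
quadratic in z: (1.0353)z²+(0.0458)z+(-0.1226)=0, √Δ=0.7139 → z ∈ {-0.3669, 0.3227}; z = -0.3669 (taking z<0)
x = 0.0165, y = -0.0795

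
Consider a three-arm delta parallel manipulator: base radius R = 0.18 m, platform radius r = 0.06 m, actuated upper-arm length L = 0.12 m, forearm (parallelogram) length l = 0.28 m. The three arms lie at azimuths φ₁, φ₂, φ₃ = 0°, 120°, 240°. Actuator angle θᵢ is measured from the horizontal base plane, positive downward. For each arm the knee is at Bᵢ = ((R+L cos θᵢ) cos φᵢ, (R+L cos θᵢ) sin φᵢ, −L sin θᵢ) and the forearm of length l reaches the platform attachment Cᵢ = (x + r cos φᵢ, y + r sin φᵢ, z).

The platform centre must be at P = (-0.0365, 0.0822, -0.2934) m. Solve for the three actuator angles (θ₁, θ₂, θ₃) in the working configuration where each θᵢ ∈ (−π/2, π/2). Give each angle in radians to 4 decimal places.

rotate P by −φ1: (-0.0365, 0.0822, -0.2934)
  A cos θ + B sin θ = C:  0.1565·cos θ + -0.2934·sin θ = -0.2222
  γ=atan2(-0.2934,0.1565)=-1.0808;  ψ=arccos(-0.6683)=2.3027;  θ1=γ+ψ≈1.2219
arm 2 (φ=120.0°): x'=0.0894, y'=-0.0095
  A=0.0306, B=-0.2934, C=(l²−L²−A²−y'²−z²)/(2L)=-0.0963
  θ2 = atan2(B,A) + arccos(C/0.2950) = 0.4363
arm 3 (φ=240.0°): x'=-0.0529, y'=-0.0727
  A=0.1729, B=-0.2934, C=(l²−L²−A²−y'²−z²)/(2L)=-0.2387
  γ=atan2(-0.2934,0.1729)=-1.0382;  ψ=arccos(-0.7007)=2.3472;  θ3=γ+ψ≈1.3091

θ₁ = 1.2219, θ₂ = 0.4363, θ₃ = 1.3091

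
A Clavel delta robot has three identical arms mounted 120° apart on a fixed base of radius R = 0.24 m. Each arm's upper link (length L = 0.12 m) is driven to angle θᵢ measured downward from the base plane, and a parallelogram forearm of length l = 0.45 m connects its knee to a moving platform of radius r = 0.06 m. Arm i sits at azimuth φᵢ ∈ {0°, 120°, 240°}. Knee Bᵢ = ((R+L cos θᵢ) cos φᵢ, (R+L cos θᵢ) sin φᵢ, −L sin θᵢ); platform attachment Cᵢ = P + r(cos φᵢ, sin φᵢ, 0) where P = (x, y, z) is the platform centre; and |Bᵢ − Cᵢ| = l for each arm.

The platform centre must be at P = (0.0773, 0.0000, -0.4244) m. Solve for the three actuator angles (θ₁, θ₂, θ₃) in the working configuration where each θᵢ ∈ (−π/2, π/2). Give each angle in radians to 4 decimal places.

φ1=0.0° → target in arm frame (0.0773, 0.0000)
  A=0.1027, B=-0.4244, C=(l²−L²−A²−y'²−z²)/(2L)=-0.0107
  θ1 = atan2(B,A) + arccos(C/0.4366) = 0.2619
φ2=120.0° → target in arm frame (-0.0386, -0.0669)
  e−x'=0.2186;  (l²−L²−(e−x')²−y'²−z²)/2L = -0.1846
  γ=atan2(-0.4244,0.2186)=-1.0951;  ψ=arccos(-0.3867)=1.9678;  θ2=γ+ψ≈0.8728
φ3=240.0° → target in arm frame (-0.0387, 0.0669)
  A cos θ + B sin θ = C:  0.2187·cos θ + -0.4244·sin θ = -0.1846
  √(A²+B²)=0.4774;  θ3 = -1.0951+1.9678 ≈ 0.8728

θ₁ = 0.2619, θ₂ = 0.8728, θ₃ = 0.8728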